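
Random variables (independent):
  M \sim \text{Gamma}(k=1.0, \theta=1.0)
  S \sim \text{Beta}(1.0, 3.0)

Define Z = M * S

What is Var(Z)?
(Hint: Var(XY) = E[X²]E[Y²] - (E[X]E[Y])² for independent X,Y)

Var(XY) = E[X²]E[Y²] - (E[X]E[Y])²
E[M] = 1, Var(M) = 1
E[S] = 0.25, Var(S) = 0.0375
E[M²] = 1 + 1² = 2
E[S²] = 0.0375 + 0.25² = 0.1
Var(Z) = 2*0.1 - (1*0.25)²
= 0.2 - 0.0625 = 0.1375

0.1375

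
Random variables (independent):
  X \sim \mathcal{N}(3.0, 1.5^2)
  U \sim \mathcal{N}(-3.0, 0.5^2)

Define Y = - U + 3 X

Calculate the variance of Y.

For independent RVs: Var(aX + bY) = a²Var(X) + b²Var(Y)
Var(X) = 2.25
Var(U) = 0.25
Var(Y) = 3²*2.25 + (-1)²*0.25
= 9*2.25 + 1*0.25 = 20.5

20.5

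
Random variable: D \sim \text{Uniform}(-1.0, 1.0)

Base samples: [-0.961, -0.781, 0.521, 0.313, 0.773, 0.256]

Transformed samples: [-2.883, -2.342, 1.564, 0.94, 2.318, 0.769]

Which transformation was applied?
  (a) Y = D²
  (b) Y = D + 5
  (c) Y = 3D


Checking option (c) Y = 3D:
  D = -0.961 -> Y = -2.883 ✓
  D = -0.781 -> Y = -2.342 ✓
  D = 0.521 -> Y = 1.564 ✓
All samples match this transformation.

(c) 3D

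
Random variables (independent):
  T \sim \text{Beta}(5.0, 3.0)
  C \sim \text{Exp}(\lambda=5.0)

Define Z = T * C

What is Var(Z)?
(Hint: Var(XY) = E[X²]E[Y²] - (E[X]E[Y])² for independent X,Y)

Var(XY) = E[X²]E[Y²] - (E[X]E[Y])²
E[T] = 0.625, Var(T) = 0.026041667
E[C] = 0.2, Var(C) = 0.04
E[T²] = 0.026041667 + 0.625² = 0.41666667
E[C²] = 0.04 + 0.2² = 0.08
Var(Z) = 0.41666667*0.08 - (0.625*0.2)²
= 0.033333333 - 0.015625 = 0.017708333

0.017708333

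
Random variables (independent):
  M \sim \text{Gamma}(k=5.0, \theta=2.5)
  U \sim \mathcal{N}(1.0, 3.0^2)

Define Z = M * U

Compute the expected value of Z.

For independent RVs: E[XY] = E[X]*E[Y]
E[M] = 12.5
E[U] = 1
E[Z] = 12.5 * 1 = 12.5

12.5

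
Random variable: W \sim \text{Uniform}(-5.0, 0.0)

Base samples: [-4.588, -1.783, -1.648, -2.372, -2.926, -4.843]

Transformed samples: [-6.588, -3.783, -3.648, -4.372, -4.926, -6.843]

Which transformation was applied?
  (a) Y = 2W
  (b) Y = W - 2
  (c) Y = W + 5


Checking option (b) Y = W - 2:
  W = -4.588 -> Y = -6.588 ✓
  W = -1.783 -> Y = -3.783 ✓
  W = -1.648 -> Y = -3.648 ✓
All samples match this transformation.

(b) W - 2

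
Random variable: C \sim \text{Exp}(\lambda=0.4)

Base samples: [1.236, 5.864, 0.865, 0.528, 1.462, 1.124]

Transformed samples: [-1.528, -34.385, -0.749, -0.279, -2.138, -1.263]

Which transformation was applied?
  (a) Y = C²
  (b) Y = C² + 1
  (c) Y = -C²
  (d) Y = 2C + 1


Checking option (c) Y = -C²:
  C = 1.236 -> Y = -1.528 ✓
  C = 5.864 -> Y = -34.385 ✓
  C = 0.865 -> Y = -0.749 ✓
All samples match this transformation.

(c) -C²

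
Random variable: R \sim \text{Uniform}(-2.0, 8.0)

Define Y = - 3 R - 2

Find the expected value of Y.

For Y = -3R - 2:
E[Y] = -3 * E[R] - 2
E[R] = (-2 + 8)/2 = 3
E[Y] = -3 * 3 - 2 = -11

-11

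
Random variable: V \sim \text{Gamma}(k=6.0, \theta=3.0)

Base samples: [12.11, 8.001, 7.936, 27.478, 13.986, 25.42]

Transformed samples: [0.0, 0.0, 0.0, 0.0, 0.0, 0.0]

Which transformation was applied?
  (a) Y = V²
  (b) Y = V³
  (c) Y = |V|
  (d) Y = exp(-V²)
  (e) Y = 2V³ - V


Checking option (d) Y = exp(-V²):
  V = 12.11 -> Y = 0.0 ✓
  V = 8.001 -> Y = 0.0 ✓
  V = 7.936 -> Y = 0.0 ✓
All samples match this transformation.

(d) exp(-V²)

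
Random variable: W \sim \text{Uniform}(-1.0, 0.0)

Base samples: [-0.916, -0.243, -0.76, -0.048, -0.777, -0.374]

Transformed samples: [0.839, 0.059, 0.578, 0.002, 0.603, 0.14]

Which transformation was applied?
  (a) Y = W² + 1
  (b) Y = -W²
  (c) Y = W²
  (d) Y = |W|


Checking option (c) Y = W²:
  W = -0.916 -> Y = 0.839 ✓
  W = -0.243 -> Y = 0.059 ✓
  W = -0.76 -> Y = 0.578 ✓
All samples match this transformation.

(c) W²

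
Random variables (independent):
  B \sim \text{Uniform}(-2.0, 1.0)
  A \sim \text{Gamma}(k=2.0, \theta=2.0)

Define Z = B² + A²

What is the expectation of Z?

E[Z] = E[B²] + E[A²]
E[B²] = Var(B) + E[B]² = 0.75 + 0.25 = 1
E[A²] = Var(A) + E[A]² = 8 + 16 = 24
E[Z] = 1 + 24 = 25

25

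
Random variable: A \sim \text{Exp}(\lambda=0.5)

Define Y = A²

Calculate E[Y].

E[A²] = Var(A) + (E[A])² = 4 + 4 = 8

8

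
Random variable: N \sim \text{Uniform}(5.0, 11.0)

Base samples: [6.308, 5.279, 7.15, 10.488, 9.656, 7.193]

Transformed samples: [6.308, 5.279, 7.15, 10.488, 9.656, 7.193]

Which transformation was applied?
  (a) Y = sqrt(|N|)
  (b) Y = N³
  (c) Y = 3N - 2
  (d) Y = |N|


Checking option (d) Y = |N|:
  N = 6.308 -> Y = 6.308 ✓
  N = 5.279 -> Y = 5.279 ✓
  N = 7.15 -> Y = 7.15 ✓
All samples match this transformation.

(d) |N|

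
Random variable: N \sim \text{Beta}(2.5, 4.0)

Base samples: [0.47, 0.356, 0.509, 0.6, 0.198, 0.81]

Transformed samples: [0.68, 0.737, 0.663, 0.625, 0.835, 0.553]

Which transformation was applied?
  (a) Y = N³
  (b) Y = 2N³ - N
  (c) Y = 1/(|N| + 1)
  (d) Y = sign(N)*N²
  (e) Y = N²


Checking option (c) Y = 1/(|N| + 1):
  N = 0.47 -> Y = 0.68 ✓
  N = 0.356 -> Y = 0.737 ✓
  N = 0.509 -> Y = 0.663 ✓
All samples match this transformation.

(c) 1/(|N| + 1)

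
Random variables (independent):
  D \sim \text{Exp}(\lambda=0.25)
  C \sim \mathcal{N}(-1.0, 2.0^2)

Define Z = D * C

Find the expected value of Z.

For independent RVs: E[XY] = E[X]*E[Y]
E[D] = 4
E[C] = -1
E[Z] = 4 * (-1) = -4

-4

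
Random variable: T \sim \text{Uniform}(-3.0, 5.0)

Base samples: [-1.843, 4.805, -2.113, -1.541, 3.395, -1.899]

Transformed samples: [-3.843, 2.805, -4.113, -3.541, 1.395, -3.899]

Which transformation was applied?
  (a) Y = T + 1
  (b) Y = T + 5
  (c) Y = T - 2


Checking option (c) Y = T - 2:
  T = -1.843 -> Y = -3.843 ✓
  T = 4.805 -> Y = 2.805 ✓
  T = -2.113 -> Y = -4.113 ✓
All samples match this transformation.

(c) T - 2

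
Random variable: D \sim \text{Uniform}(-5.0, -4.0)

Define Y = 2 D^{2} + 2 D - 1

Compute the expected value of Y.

E[Y] = 2*E[D²] + 2*E[D] - 1
E[D] = -4.5
E[D²] = Var(D) + (E[D])² = 0.083333333 + 20.25 = 20.333333
E[Y] = 2*20.333333 + 2*(-4.5) - 1 = 30.666667

30.666667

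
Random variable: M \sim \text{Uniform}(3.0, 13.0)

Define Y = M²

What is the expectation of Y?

Using E[X²] = Var(X) + (E[X])²:
E[M] = 8
Var(M) = (13 - 3)^2/12 = 8.3333333
E[M²] = 8.3333333 + 8² = 8.3333333 + 64 = 72.333333

72.333333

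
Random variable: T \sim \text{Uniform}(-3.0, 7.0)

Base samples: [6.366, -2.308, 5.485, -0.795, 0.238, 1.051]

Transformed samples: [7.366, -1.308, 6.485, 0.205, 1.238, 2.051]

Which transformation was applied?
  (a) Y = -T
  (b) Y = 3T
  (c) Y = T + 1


Checking option (c) Y = T + 1:
  T = 6.366 -> Y = 7.366 ✓
  T = -2.308 -> Y = -1.308 ✓
  T = 5.485 -> Y = 6.485 ✓
All samples match this transformation.

(c) T + 1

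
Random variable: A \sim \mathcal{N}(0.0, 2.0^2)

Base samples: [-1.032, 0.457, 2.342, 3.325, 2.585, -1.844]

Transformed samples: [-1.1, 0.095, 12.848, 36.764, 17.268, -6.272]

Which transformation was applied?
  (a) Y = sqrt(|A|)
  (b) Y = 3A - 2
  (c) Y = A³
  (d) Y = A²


Checking option (c) Y = A³:
  A = -1.032 -> Y = -1.1 ✓
  A = 0.457 -> Y = 0.095 ✓
  A = 2.342 -> Y = 12.848 ✓
All samples match this transformation.

(c) A³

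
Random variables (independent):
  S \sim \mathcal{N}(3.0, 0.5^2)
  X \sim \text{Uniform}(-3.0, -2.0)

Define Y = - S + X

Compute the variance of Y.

For independent RVs: Var(aX + bY) = a²Var(X) + b²Var(Y)
Var(S) = 0.25
Var(X) = 0.083333333
Var(Y) = (-1)²*0.25 + 1²*0.083333333
= 1*0.25 + 1*0.083333333 = 0.33333333

0.33333333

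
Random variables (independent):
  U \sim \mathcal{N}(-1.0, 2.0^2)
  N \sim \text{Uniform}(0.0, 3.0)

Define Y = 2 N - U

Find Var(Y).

For independent RVs: Var(aX + bY) = a²Var(X) + b²Var(Y)
Var(U) = 4
Var(N) = 0.75
Var(Y) = (-1)²*4 + 2²*0.75
= 1*4 + 4*0.75 = 7

7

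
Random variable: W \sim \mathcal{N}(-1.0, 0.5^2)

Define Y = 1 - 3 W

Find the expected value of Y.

For Y = -3W + 1:
E[Y] = -3 * E[W] + 1
E[W] = -1.0 = -1
E[Y] = -3 * (-1) + 1 = 4

4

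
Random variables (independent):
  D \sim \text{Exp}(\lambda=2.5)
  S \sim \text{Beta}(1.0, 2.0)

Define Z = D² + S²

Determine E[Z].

E[Z] = E[D²] + E[S²]
E[D²] = Var(D) + E[D]² = 0.16 + 0.16 = 0.32
E[S²] = Var(S) + E[S]² = 0.055555556 + 0.11111111 = 0.16666667
E[Z] = 0.32 + 0.16666667 = 0.48666667

0.48666667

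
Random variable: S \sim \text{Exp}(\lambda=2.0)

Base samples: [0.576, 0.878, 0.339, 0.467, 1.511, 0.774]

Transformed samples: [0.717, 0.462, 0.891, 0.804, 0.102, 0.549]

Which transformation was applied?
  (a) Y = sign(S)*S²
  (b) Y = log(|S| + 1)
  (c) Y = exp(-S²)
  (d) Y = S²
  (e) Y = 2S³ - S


Checking option (c) Y = exp(-S²):
  S = 0.576 -> Y = 0.717 ✓
  S = 0.878 -> Y = 0.462 ✓
  S = 0.339 -> Y = 0.891 ✓
All samples match this transformation.

(c) exp(-S²)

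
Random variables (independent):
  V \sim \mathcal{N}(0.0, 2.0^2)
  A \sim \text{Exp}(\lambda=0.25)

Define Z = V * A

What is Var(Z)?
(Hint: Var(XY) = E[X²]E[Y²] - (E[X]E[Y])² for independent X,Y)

Var(XY) = E[X²]E[Y²] - (E[X]E[Y])²
E[V] = 0, Var(V) = 4
E[A] = 4, Var(A) = 16
E[V²] = 4 + 0² = 4
E[A²] = 16 + 4² = 32
Var(Z) = 4*32 - (0*4)²
= 128 - 0 = 128

128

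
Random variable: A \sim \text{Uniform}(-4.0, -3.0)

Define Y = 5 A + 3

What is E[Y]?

For Y = 5A + 3:
E[Y] = 5 * E[A] + 3
E[A] = (-4 - 3)/2 = -3.5
E[Y] = 5 * (-3.5) + 3 = -14.5

-14.5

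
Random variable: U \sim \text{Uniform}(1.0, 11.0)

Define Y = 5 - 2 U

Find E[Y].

For Y = -2U + 5:
E[Y] = -2 * E[U] + 5
E[U] = (1 + 11)/2 = 6
E[Y] = -2 * 6 + 5 = -7

-7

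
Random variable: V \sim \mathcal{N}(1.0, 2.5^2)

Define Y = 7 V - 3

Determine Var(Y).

For Y = aV + b: Var(Y) = a² * Var(V)
Var(V) = 2.5^2 = 6.25
Var(Y) = 7² * 6.25 = 49 * 6.25 = 306.25

306.25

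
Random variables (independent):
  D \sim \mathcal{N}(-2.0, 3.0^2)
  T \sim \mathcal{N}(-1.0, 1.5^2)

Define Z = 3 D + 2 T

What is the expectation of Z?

E[Z] = 3*E[D] + 2*E[T]
E[D] = -2
E[T] = -1
E[Z] = 3*(-2) + 2*(-1) = -8

-8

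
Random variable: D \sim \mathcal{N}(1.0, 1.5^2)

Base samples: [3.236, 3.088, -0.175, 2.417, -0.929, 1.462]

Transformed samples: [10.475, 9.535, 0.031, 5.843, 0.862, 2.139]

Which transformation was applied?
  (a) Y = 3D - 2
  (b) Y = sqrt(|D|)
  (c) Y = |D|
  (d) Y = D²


Checking option (d) Y = D²:
  D = 3.236 -> Y = 10.475 ✓
  D = 3.088 -> Y = 9.535 ✓
  D = -0.175 -> Y = 0.031 ✓
All samples match this transformation.

(d) D²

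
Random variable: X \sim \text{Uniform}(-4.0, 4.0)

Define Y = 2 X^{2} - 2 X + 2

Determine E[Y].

E[Y] = 2*E[X²] - 2*E[X] + 2
E[X] = 0
E[X²] = Var(X) + (E[X])² = 5.3333333 + 0 = 5.3333333
E[Y] = 2*5.3333333 - 2*0 + 2 = 12.666667

12.666667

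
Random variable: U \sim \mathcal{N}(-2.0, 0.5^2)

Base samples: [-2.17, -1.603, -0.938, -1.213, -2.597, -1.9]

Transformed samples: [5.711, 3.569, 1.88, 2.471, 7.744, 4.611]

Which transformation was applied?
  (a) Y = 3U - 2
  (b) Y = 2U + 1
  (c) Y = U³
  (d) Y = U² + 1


Checking option (d) Y = U² + 1:
  U = -2.17 -> Y = 5.711 ✓
  U = -1.603 -> Y = 3.569 ✓
  U = -0.938 -> Y = 1.88 ✓
All samples match this transformation.

(d) U² + 1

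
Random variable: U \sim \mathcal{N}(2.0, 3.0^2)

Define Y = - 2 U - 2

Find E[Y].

For Y = -2U - 2:
E[Y] = -2 * E[U] - 2
E[U] = 2.0 = 2
E[Y] = -2 * 2 - 2 = -6

-6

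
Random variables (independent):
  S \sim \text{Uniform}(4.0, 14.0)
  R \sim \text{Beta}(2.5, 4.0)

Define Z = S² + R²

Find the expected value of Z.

E[Z] = E[S²] + E[R²]
E[S²] = Var(S) + E[S]² = 8.3333333 + 81 = 89.333333
E[R²] = Var(R) + E[R]² = 0.031558185 + 0.14792899 = 0.17948718
E[Z] = 89.333333 + 0.17948718 = 89.512821

89.512821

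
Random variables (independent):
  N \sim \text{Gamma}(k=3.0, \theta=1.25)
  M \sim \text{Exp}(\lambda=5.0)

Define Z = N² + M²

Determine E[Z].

E[Z] = E[N²] + E[M²]
E[N²] = Var(N) + E[N]² = 4.6875 + 14.0625 = 18.75
E[M²] = Var(M) + E[M]² = 0.04 + 0.04 = 0.08
E[Z] = 18.75 + 0.08 = 18.83

18.83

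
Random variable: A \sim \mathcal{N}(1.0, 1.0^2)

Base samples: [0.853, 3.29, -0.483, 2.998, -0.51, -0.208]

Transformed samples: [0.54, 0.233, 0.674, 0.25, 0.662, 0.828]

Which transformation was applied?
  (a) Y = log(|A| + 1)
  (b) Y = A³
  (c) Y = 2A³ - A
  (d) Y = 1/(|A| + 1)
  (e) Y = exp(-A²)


Checking option (d) Y = 1/(|A| + 1):
  A = 0.853 -> Y = 0.54 ✓
  A = 3.29 -> Y = 0.233 ✓
  A = -0.483 -> Y = 0.674 ✓
All samples match this transformation.

(d) 1/(|A| + 1)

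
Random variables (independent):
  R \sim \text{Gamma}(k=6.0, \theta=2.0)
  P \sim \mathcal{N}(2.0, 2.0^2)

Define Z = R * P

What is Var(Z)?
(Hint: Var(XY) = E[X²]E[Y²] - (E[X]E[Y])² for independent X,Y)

Var(XY) = E[X²]E[Y²] - (E[X]E[Y])²
E[R] = 12, Var(R) = 24
E[P] = 2, Var(P) = 4
E[R²] = 24 + 12² = 168
E[P²] = 4 + 2² = 8
Var(Z) = 168*8 - (12*2)²
= 1344 - 576 = 768

768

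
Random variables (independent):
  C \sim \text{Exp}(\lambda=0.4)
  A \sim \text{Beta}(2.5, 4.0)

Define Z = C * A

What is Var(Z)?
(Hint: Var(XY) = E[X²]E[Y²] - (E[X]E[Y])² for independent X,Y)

Var(XY) = E[X²]E[Y²] - (E[X]E[Y])²
E[C] = 2.5, Var(C) = 6.25
E[A] = 0.38461538, Var(A) = 0.031558185
E[C²] = 6.25 + 2.5² = 12.5
E[A²] = 0.031558185 + 0.38461538² = 0.17948718
Var(Z) = 12.5*0.17948718 - (2.5*0.38461538)²
= 2.2435897 - 0.92455621 = 1.3190335

1.3190335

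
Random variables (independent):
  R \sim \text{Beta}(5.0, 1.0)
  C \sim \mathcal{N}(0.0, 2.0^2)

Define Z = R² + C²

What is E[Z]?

E[Z] = E[R²] + E[C²]
E[R²] = Var(R) + E[R]² = 0.01984127 + 0.69444444 = 0.71428571
E[C²] = Var(C) + E[C]² = 4 + 0 = 4
E[Z] = 0.71428571 + 4 = 4.7142857

4.7142857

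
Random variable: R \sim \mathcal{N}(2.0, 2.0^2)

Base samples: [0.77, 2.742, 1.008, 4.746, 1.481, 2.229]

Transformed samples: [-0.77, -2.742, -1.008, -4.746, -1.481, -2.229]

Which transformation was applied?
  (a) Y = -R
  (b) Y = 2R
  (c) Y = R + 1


Checking option (a) Y = -R:
  R = 0.77 -> Y = -0.77 ✓
  R = 2.742 -> Y = -2.742 ✓
  R = 1.008 -> Y = -1.008 ✓
All samples match this transformation.

(a) -R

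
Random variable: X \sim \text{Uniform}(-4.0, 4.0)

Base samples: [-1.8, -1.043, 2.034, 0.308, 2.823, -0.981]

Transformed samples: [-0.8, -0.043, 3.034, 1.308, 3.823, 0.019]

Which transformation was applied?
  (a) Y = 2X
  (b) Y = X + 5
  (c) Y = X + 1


Checking option (c) Y = X + 1:
  X = -1.8 -> Y = -0.8 ✓
  X = -1.043 -> Y = -0.043 ✓
  X = 2.034 -> Y = 3.034 ✓
All samples match this transformation.

(c) X + 1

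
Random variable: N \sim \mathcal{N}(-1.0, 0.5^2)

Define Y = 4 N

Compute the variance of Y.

For Y = aN + b: Var(Y) = a² * Var(N)
Var(N) = 0.5^2 = 0.25
Var(Y) = 4² * 0.25 = 16 * 0.25 = 4

4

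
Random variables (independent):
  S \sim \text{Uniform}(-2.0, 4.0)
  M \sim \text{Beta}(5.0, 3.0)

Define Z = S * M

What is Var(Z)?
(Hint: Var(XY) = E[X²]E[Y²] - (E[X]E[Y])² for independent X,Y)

Var(XY) = E[X²]E[Y²] - (E[X]E[Y])²
E[S] = 1, Var(S) = 3
E[M] = 0.625, Var(M) = 0.026041667
E[S²] = 3 + 1² = 4
E[M²] = 0.026041667 + 0.625² = 0.41666667
Var(Z) = 4*0.41666667 - (1*0.625)²
= 1.6666667 - 0.390625 = 1.2760417

1.2760417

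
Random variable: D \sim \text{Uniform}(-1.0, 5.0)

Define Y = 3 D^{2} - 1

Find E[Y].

E[Y] = 3*E[D²] - 1
E[D] = 2
E[D²] = Var(D) + (E[D])² = 3 + 4 = 7
E[Y] = 3*7 - 1 = 20

20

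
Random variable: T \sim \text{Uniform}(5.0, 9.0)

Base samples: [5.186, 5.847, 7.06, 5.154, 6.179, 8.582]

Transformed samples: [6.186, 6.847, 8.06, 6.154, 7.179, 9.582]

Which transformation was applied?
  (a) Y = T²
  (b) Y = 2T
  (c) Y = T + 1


Checking option (c) Y = T + 1:
  T = 5.186 -> Y = 6.186 ✓
  T = 5.847 -> Y = 6.847 ✓
  T = 7.06 -> Y = 8.06 ✓
All samples match this transformation.

(c) T + 1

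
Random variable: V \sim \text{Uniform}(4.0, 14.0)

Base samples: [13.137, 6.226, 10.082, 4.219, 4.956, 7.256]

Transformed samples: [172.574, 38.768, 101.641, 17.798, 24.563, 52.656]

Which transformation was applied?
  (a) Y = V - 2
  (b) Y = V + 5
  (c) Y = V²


Checking option (c) Y = V²:
  V = 13.137 -> Y = 172.574 ✓
  V = 6.226 -> Y = 38.768 ✓
  V = 10.082 -> Y = 101.641 ✓
All samples match this transformation.

(c) V²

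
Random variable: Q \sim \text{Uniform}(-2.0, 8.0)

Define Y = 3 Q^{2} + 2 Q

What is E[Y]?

E[Y] = 3*E[Q²] + 2*E[Q]
E[Q] = 3
E[Q²] = Var(Q) + (E[Q])² = 8.3333333 + 9 = 17.333333
E[Y] = 3*17.333333 + 2*3 = 58

58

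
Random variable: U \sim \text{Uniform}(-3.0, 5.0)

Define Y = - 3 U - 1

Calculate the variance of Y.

For Y = aU + b: Var(Y) = a² * Var(U)
Var(U) = (5 + 3)^2/12 = 5.3333333
Var(Y) = (-3)² * 5.3333333 = 9 * 5.3333333 = 48

48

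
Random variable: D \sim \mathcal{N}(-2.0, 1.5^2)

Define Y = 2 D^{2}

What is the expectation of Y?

E[Y] = 2*E[D²]
E[D] = -2
E[D²] = Var(D) + (E[D])² = 2.25 + 4 = 6.25
E[Y] = 2*6.25 = 12.5

12.5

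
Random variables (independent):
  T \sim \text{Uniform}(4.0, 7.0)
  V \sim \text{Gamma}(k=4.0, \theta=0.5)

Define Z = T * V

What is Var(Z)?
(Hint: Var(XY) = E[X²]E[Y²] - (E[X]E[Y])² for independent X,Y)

Var(XY) = E[X²]E[Y²] - (E[X]E[Y])²
E[T] = 5.5, Var(T) = 0.75
E[V] = 2, Var(V) = 1
E[T²] = 0.75 + 5.5² = 31
E[V²] = 1 + 2² = 5
Var(Z) = 31*5 - (5.5*2)²
= 155 - 121 = 34

34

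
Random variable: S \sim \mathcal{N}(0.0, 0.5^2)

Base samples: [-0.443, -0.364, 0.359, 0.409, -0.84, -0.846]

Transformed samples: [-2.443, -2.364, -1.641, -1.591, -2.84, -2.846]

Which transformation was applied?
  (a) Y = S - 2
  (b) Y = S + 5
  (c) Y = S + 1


Checking option (a) Y = S - 2:
  S = -0.443 -> Y = -2.443 ✓
  S = -0.364 -> Y = -2.364 ✓
  S = 0.359 -> Y = -1.641 ✓
All samples match this transformation.

(a) S - 2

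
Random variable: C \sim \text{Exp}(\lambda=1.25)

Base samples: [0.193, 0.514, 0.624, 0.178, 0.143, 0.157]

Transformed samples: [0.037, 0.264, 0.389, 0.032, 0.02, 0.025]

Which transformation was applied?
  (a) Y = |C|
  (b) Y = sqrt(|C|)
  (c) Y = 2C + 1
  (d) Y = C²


Checking option (d) Y = C²:
  C = 0.193 -> Y = 0.037 ✓
  C = 0.514 -> Y = 0.264 ✓
  C = 0.624 -> Y = 0.389 ✓
All samples match this transformation.

(d) C²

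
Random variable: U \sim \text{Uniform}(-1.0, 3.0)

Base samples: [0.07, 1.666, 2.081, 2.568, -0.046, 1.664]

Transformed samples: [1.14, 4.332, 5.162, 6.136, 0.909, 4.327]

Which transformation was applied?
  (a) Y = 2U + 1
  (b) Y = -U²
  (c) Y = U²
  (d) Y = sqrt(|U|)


Checking option (a) Y = 2U + 1:
  U = 0.07 -> Y = 1.14 ✓
  U = 1.666 -> Y = 4.332 ✓
  U = 2.081 -> Y = 5.162 ✓
All samples match this transformation.

(a) 2U + 1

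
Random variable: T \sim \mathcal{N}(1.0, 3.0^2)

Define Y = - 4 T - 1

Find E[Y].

For Y = -4T - 1:
E[Y] = -4 * E[T] - 1
E[T] = 1.0 = 1
E[Y] = -4 * 1 - 1 = -5

-5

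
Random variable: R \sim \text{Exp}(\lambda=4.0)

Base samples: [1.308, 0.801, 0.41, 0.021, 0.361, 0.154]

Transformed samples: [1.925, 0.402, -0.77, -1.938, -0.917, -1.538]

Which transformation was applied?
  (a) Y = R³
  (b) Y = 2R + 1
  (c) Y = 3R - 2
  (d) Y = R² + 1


Checking option (c) Y = 3R - 2:
  R = 1.308 -> Y = 1.925 ✓
  R = 0.801 -> Y = 0.402 ✓
  R = 0.41 -> Y = -0.77 ✓
All samples match this transformation.

(c) 3R - 2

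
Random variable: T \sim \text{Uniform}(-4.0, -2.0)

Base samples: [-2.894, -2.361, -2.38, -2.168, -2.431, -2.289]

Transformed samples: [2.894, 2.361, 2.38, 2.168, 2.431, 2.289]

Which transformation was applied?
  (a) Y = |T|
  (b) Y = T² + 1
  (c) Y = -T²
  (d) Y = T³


Checking option (a) Y = |T|:
  T = -2.894 -> Y = 2.894 ✓
  T = -2.361 -> Y = 2.361 ✓
  T = -2.38 -> Y = 2.38 ✓
All samples match this transformation.

(a) |T|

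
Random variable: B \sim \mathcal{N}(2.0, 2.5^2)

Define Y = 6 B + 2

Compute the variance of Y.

For Y = aB + b: Var(Y) = a² * Var(B)
Var(B) = 2.5^2 = 6.25
Var(Y) = 6² * 6.25 = 36 * 6.25 = 225

225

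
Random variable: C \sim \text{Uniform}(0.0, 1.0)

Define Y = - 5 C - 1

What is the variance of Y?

For Y = aC + b: Var(Y) = a² * Var(C)
Var(C) = (1 - 0)^2/12 = 0.083333333
Var(Y) = (-5)² * 0.083333333 = 25 * 0.083333333 = 2.0833333

2.0833333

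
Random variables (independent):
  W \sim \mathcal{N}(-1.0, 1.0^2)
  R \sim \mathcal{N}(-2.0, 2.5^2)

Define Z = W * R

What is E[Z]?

For independent RVs: E[XY] = E[X]*E[Y]
E[W] = -1
E[R] = -2
E[Z] = -1 * (-2) = 2

2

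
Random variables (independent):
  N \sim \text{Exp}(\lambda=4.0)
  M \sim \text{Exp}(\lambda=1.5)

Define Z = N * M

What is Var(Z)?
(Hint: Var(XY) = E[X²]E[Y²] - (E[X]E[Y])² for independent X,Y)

Var(XY) = E[X²]E[Y²] - (E[X]E[Y])²
E[N] = 0.25, Var(N) = 0.0625
E[M] = 0.66666667, Var(M) = 0.44444444
E[N²] = 0.0625 + 0.25² = 0.125
E[M²] = 0.44444444 + 0.66666667² = 0.88888889
Var(Z) = 0.125*0.88888889 - (0.25*0.66666667)²
= 0.11111111 - 0.027777778 = 0.083333333

0.083333333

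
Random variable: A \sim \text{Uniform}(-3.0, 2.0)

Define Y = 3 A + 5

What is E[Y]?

For Y = 3A + 5:
E[Y] = 3 * E[A] + 5
E[A] = (-3 + 2)/2 = -0.5
E[Y] = 3 * (-0.5) + 5 = 3.5

3.5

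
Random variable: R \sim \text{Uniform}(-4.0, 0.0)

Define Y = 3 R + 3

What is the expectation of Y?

For Y = 3R + 3:
E[Y] = 3 * E[R] + 3
E[R] = (-4 + 0)/2 = -2
E[Y] = 3 * (-2) + 3 = -3

-3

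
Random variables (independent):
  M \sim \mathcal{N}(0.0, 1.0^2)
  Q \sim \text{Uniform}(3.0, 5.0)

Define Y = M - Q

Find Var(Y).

For independent RVs: Var(aX + bY) = a²Var(X) + b²Var(Y)
Var(M) = 1
Var(Q) = 0.33333333
Var(Y) = 1²*1 + (-1)²*0.33333333
= 1*1 + 1*0.33333333 = 1.3333333

1.3333333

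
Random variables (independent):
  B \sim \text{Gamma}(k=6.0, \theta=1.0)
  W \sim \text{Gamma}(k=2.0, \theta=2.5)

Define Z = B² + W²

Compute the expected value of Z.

E[Z] = E[B²] + E[W²]
E[B²] = Var(B) + E[B]² = 6 + 36 = 42
E[W²] = Var(W) + E[W]² = 12.5 + 25 = 37.5
E[Z] = 42 + 37.5 = 79.5

79.5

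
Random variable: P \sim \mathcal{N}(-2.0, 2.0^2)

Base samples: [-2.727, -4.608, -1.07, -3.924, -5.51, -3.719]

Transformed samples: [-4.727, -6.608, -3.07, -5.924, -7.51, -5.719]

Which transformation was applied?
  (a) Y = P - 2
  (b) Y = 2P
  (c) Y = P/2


Checking option (a) Y = P - 2:
  P = -2.727 -> Y = -4.727 ✓
  P = -4.608 -> Y = -6.608 ✓
  P = -1.07 -> Y = -3.07 ✓
All samples match this transformation.

(a) P - 2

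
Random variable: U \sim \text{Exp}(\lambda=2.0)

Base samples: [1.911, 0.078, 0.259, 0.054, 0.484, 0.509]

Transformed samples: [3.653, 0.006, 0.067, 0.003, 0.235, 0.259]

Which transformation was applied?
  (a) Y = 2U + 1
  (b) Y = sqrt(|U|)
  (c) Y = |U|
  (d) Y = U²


Checking option (d) Y = U²:
  U = 1.911 -> Y = 3.653 ✓
  U = 0.078 -> Y = 0.006 ✓
  U = 0.259 -> Y = 0.067 ✓
All samples match this transformation.

(d) U²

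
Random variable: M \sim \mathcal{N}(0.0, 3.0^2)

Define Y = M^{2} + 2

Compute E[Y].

E[Y] = 1*E[M²] + 2
E[M] = 0
E[M²] = Var(M) + (E[M])² = 9 + 0 = 9
E[Y] = 1*9 + 2 = 11

11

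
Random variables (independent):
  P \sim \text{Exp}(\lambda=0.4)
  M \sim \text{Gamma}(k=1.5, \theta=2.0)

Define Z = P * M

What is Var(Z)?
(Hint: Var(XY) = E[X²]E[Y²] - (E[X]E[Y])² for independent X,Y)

Var(XY) = E[X²]E[Y²] - (E[X]E[Y])²
E[P] = 2.5, Var(P) = 6.25
E[M] = 3, Var(M) = 6
E[P²] = 6.25 + 2.5² = 12.5
E[M²] = 6 + 3² = 15
Var(Z) = 12.5*15 - (2.5*3)²
= 187.5 - 56.25 = 131.25

131.25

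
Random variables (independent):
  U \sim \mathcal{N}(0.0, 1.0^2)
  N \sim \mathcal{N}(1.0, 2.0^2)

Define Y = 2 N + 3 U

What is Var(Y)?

For independent RVs: Var(aX + bY) = a²Var(X) + b²Var(Y)
Var(U) = 1
Var(N) = 4
Var(Y) = 3²*1 + 2²*4
= 9*1 + 4*4 = 25

25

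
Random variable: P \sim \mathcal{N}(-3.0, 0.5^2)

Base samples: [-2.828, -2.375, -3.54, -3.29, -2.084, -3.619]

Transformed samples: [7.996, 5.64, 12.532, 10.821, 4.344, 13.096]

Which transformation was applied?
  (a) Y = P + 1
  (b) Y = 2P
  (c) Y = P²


Checking option (c) Y = P²:
  P = -2.828 -> Y = 7.996 ✓
  P = -2.375 -> Y = 5.64 ✓
  P = -3.54 -> Y = 12.532 ✓
All samples match this transformation.

(c) P²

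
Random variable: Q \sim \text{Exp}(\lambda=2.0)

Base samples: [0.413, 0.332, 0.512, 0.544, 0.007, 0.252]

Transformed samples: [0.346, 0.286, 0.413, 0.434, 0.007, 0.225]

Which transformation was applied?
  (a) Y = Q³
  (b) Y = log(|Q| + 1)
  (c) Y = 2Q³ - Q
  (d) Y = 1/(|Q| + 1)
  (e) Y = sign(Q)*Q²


Checking option (b) Y = log(|Q| + 1):
  Q = 0.413 -> Y = 0.346 ✓
  Q = 0.332 -> Y = 0.286 ✓
  Q = 0.512 -> Y = 0.413 ✓
All samples match this transformation.

(b) log(|Q| + 1)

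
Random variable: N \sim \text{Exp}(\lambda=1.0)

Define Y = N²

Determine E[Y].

E[N²] = Var(N) + (E[N])² = 1 + 1 = 2

2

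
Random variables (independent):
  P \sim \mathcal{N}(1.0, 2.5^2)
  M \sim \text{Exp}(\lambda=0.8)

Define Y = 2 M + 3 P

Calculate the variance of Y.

For independent RVs: Var(aX + bY) = a²Var(X) + b²Var(Y)
Var(P) = 6.25
Var(M) = 1.5625
Var(Y) = 3²*6.25 + 2²*1.5625
= 9*6.25 + 4*1.5625 = 62.5

62.5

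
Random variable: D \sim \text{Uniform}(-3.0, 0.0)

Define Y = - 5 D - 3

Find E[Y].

For Y = -5D - 3:
E[Y] = -5 * E[D] - 3
E[D] = (-3 + 0)/2 = -1.5
E[Y] = -5 * (-1.5) - 3 = 4.5

4.5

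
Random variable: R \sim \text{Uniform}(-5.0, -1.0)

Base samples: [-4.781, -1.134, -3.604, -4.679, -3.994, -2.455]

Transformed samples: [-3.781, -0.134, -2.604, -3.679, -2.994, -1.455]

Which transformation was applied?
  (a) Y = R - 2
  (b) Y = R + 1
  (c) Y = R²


Checking option (b) Y = R + 1:
  R = -4.781 -> Y = -3.781 ✓
  R = -1.134 -> Y = -0.134 ✓
  R = -3.604 -> Y = -2.604 ✓
All samples match this transformation.

(b) R + 1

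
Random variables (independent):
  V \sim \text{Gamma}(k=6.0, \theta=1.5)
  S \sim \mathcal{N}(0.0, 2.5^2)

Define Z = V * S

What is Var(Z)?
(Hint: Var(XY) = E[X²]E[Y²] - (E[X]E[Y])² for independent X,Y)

Var(XY) = E[X²]E[Y²] - (E[X]E[Y])²
E[V] = 9, Var(V) = 13.5
E[S] = 0, Var(S) = 6.25
E[V²] = 13.5 + 9² = 94.5
E[S²] = 6.25 + 0² = 6.25
Var(Z) = 94.5*6.25 - (9*0)²
= 590.625 - 0 = 590.625

590.625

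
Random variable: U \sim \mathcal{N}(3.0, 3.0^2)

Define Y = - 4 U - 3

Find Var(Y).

For Y = aU + b: Var(Y) = a² * Var(U)
Var(U) = 3.0^2 = 9
Var(Y) = (-4)² * 9 = 16 * 9 = 144

144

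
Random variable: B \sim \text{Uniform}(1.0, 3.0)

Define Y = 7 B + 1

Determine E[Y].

For Y = 7B + 1:
E[Y] = 7 * E[B] + 1
E[B] = (1 + 3)/2 = 2
E[Y] = 7 * 2 + 1 = 15

15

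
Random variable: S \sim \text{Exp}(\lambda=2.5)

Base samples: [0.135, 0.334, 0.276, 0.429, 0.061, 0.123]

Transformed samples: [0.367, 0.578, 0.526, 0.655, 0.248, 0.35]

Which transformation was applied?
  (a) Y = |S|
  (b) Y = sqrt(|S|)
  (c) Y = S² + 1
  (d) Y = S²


Checking option (b) Y = sqrt(|S|):
  S = 0.135 -> Y = 0.367 ✓
  S = 0.334 -> Y = 0.578 ✓
  S = 0.276 -> Y = 0.526 ✓
All samples match this transformation.

(b) sqrt(|S|)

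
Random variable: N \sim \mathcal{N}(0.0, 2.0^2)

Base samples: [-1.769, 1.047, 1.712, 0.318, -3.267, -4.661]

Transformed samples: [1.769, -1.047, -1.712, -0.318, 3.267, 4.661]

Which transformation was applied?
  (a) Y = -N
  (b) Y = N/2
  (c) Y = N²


Checking option (a) Y = -N:
  N = -1.769 -> Y = 1.769 ✓
  N = 1.047 -> Y = -1.047 ✓
  N = 1.712 -> Y = -1.712 ✓
All samples match this transformation.

(a) -N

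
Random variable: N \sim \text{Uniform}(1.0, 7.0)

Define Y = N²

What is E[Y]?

Using E[X²] = Var(X) + (E[X])²:
E[N] = 4
Var(N) = (7 - 1)^2/12 = 3
E[N²] = 3 + 4² = 3 + 16 = 19

19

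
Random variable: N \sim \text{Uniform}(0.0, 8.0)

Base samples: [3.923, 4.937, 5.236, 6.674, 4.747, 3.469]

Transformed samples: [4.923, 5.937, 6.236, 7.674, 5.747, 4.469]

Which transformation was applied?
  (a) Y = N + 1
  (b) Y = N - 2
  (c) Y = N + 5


Checking option (a) Y = N + 1:
  N = 3.923 -> Y = 4.923 ✓
  N = 4.937 -> Y = 5.937 ✓
  N = 5.236 -> Y = 6.236 ✓
All samples match this transformation.

(a) N + 1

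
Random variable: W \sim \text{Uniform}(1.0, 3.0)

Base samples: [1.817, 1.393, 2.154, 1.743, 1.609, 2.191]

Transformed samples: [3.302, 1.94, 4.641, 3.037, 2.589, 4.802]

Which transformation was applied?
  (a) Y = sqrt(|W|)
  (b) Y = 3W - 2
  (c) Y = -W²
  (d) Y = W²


Checking option (d) Y = W²:
  W = 1.817 -> Y = 3.302 ✓
  W = 1.393 -> Y = 1.94 ✓
  W = 2.154 -> Y = 4.641 ✓
All samples match this transformation.

(d) W²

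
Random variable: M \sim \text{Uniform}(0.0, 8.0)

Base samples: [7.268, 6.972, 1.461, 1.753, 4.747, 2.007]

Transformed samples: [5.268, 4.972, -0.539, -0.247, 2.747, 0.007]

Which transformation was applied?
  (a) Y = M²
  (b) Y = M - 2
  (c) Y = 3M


Checking option (b) Y = M - 2:
  M = 7.268 -> Y = 5.268 ✓
  M = 6.972 -> Y = 4.972 ✓
  M = 1.461 -> Y = -0.539 ✓
All samples match this transformation.

(b) M - 2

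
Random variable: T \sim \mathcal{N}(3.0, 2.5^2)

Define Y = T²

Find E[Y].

Using E[X²] = Var(X) + (E[X])²:
E[T] = 3
Var(T) = 2.5^2 = 6.25
E[T²] = 6.25 + 3² = 6.25 + 9 = 15.25

15.25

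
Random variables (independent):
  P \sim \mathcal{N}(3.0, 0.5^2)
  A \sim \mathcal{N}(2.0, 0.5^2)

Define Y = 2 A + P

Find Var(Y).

For independent RVs: Var(aX + bY) = a²Var(X) + b²Var(Y)
Var(P) = 0.25
Var(A) = 0.25
Var(Y) = 1²*0.25 + 2²*0.25
= 1*0.25 + 4*0.25 = 1.25

1.25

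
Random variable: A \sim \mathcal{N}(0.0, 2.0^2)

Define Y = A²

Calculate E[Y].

Using E[X²] = Var(X) + (E[X])²:
E[A] = 0
Var(A) = 2.0^2 = 4
E[A²] = 4 + 0² = 4 + 0 = 4

4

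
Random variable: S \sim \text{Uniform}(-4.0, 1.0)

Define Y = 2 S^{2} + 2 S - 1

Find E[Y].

E[Y] = 2*E[S²] + 2*E[S] - 1
E[S] = -1.5
E[S²] = Var(S) + (E[S])² = 2.0833333 + 2.25 = 4.3333333
E[Y] = 2*4.3333333 + 2*(-1.5) - 1 = 4.6666667

4.6666667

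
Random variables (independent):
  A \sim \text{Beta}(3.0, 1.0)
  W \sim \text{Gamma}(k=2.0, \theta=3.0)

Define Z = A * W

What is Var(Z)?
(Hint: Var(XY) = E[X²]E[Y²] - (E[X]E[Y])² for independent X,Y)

Var(XY) = E[X²]E[Y²] - (E[X]E[Y])²
E[A] = 0.75, Var(A) = 0.0375
E[W] = 6, Var(W) = 18
E[A²] = 0.0375 + 0.75² = 0.6
E[W²] = 18 + 6² = 54
Var(Z) = 0.6*54 - (0.75*6)²
= 32.4 - 20.25 = 12.15

12.15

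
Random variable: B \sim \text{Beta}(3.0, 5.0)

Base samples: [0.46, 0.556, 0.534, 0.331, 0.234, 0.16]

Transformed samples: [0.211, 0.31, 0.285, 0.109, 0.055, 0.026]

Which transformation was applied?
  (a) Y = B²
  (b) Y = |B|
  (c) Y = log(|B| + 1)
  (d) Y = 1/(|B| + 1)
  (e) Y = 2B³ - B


Checking option (a) Y = B²:
  B = 0.46 -> Y = 0.211 ✓
  B = 0.556 -> Y = 0.31 ✓
  B = 0.534 -> Y = 0.285 ✓
All samples match this transformation.

(a) B²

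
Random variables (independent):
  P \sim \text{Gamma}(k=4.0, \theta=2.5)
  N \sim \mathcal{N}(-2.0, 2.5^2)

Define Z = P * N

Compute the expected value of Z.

For independent RVs: E[XY] = E[X]*E[Y]
E[P] = 10
E[N] = -2
E[Z] = 10 * (-2) = -20

-20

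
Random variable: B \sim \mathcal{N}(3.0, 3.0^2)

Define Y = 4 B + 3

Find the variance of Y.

For Y = aB + b: Var(Y) = a² * Var(B)
Var(B) = 3.0^2 = 9
Var(Y) = 4² * 9 = 16 * 9 = 144

144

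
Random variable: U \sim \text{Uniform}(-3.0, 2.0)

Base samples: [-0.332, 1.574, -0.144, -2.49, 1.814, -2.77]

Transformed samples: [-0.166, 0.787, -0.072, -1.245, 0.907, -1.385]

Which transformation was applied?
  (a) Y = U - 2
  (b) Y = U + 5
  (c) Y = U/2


Checking option (c) Y = U/2:
  U = -0.332 -> Y = -0.166 ✓
  U = 1.574 -> Y = 0.787 ✓
  U = -0.144 -> Y = -0.072 ✓
All samples match this transformation.

(c) U/2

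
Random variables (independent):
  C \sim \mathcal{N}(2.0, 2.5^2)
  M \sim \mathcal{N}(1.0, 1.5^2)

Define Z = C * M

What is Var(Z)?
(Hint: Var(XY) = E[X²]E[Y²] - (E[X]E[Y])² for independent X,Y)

Var(XY) = E[X²]E[Y²] - (E[X]E[Y])²
E[C] = 2, Var(C) = 6.25
E[M] = 1, Var(M) = 2.25
E[C²] = 6.25 + 2² = 10.25
E[M²] = 2.25 + 1² = 3.25
Var(Z) = 10.25*3.25 - (2*1)²
= 33.3125 - 4 = 29.3125

29.3125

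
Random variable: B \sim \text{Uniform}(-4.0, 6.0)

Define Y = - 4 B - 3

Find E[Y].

For Y = -4B - 3:
E[Y] = -4 * E[B] - 3
E[B] = (-4 + 6)/2 = 1
E[Y] = -4 * 1 - 3 = -7

-7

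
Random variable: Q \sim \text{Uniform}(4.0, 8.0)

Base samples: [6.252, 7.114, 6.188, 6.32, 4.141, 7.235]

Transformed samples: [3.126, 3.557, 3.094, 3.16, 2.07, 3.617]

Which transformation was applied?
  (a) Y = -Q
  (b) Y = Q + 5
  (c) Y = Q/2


Checking option (c) Y = Q/2:
  Q = 6.252 -> Y = 3.126 ✓
  Q = 7.114 -> Y = 3.557 ✓
  Q = 6.188 -> Y = 3.094 ✓
All samples match this transformation.

(c) Q/2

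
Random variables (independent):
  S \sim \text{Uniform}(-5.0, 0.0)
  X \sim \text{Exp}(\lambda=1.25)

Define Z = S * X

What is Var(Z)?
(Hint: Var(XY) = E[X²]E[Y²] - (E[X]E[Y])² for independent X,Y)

Var(XY) = E[X²]E[Y²] - (E[X]E[Y])²
E[S] = -2.5, Var(S) = 2.0833333
E[X] = 0.8, Var(X) = 0.64
E[S²] = 2.0833333 + (-2.5)² = 8.3333333
E[X²] = 0.64 + 0.8² = 1.28
Var(Z) = 8.3333333*1.28 - (-2.5*0.8)²
= 10.666667 - 4 = 6.6666667

6.6666667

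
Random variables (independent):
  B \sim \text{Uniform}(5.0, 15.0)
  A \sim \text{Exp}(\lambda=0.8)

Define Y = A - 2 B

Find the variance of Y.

For independent RVs: Var(aX + bY) = a²Var(X) + b²Var(Y)
Var(B) = 8.3333333
Var(A) = 1.5625
Var(Y) = (-2)²*8.3333333 + 1²*1.5625
= 4*8.3333333 + 1*1.5625 = 34.895833

34.895833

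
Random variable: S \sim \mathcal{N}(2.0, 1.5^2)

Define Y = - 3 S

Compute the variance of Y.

For Y = aS + b: Var(Y) = a² * Var(S)
Var(S) = 1.5^2 = 2.25
Var(Y) = (-3)² * 2.25 = 9 * 2.25 = 20.25

20.25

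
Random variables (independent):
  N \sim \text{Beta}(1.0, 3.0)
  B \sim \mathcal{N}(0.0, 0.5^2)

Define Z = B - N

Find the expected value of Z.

E[Z] = -1*E[N] + 1*E[B]
E[N] = 0.25
E[B] = 0
E[Z] = -1*0.25 + 1*0 = -0.25

-0.25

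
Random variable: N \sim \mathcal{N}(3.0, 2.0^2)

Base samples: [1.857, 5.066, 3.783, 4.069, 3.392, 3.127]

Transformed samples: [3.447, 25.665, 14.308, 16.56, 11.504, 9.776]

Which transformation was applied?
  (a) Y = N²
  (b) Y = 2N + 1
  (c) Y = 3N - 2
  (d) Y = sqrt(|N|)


Checking option (a) Y = N²:
  N = 1.857 -> Y = 3.447 ✓
  N = 5.066 -> Y = 25.665 ✓
  N = 3.783 -> Y = 14.308 ✓
All samples match this transformation.

(a) N²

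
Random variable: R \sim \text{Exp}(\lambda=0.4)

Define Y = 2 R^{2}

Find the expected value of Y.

E[Y] = 2*E[R²]
E[R] = 2.5
E[R²] = Var(R) + (E[R])² = 6.25 + 6.25 = 12.5
E[Y] = 2*12.5 = 25

25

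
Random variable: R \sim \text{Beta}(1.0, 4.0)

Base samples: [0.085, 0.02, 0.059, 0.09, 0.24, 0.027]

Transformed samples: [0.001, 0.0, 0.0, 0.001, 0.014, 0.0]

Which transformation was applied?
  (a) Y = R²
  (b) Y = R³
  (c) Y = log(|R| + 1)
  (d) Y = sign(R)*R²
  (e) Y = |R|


Checking option (b) Y = R³:
  R = 0.085 -> Y = 0.001 ✓
  R = 0.02 -> Y = 0.0 ✓
  R = 0.059 -> Y = 0.0 ✓
All samples match this transformation.

(b) R³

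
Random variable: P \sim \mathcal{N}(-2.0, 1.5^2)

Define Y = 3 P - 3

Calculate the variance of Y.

For Y = aP + b: Var(Y) = a² * Var(P)
Var(P) = 1.5^2 = 2.25
Var(Y) = 3² * 2.25 = 9 * 2.25 = 20.25

20.25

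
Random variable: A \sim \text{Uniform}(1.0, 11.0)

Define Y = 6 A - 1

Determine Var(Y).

For Y = aA + b: Var(Y) = a² * Var(A)
Var(A) = (11 - 1)^2/12 = 8.3333333
Var(Y) = 6² * 8.3333333 = 36 * 8.3333333 = 300

300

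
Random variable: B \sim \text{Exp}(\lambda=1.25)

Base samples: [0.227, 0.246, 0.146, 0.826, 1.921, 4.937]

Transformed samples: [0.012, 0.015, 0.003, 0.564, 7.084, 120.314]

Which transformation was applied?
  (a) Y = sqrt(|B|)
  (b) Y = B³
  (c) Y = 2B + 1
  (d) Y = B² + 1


Checking option (b) Y = B³:
  B = 0.227 -> Y = 0.012 ✓
  B = 0.246 -> Y = 0.015 ✓
  B = 0.146 -> Y = 0.003 ✓
All samples match this transformation.

(b) B³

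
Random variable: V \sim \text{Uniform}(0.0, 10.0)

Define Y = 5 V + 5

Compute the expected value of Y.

For Y = 5V + 5:
E[Y] = 5 * E[V] + 5
E[V] = (0 + 10)/2 = 5
E[Y] = 5 * 5 + 5 = 30

30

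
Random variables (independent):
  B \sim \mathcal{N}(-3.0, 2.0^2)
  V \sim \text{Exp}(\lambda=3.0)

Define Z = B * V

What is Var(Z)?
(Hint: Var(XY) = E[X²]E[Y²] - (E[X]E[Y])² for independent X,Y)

Var(XY) = E[X²]E[Y²] - (E[X]E[Y])²
E[B] = -3, Var(B) = 4
E[V] = 0.33333333, Var(V) = 0.11111111
E[B²] = 4 + (-3)² = 13
E[V²] = 0.11111111 + 0.33333333² = 0.22222222
Var(Z) = 13*0.22222222 - (-3*0.33333333)²
= 2.8888889 - 1 = 1.8888889

1.8888889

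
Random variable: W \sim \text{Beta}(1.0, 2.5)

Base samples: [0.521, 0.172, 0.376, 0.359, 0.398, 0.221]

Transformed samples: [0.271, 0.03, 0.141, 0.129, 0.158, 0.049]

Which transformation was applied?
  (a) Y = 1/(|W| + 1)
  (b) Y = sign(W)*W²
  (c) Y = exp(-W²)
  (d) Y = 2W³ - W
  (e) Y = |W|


Checking option (b) Y = sign(W)*W²:
  W = 0.521 -> Y = 0.271 ✓
  W = 0.172 -> Y = 0.03 ✓
  W = 0.376 -> Y = 0.141 ✓
All samples match this transformation.

(b) sign(W)*W²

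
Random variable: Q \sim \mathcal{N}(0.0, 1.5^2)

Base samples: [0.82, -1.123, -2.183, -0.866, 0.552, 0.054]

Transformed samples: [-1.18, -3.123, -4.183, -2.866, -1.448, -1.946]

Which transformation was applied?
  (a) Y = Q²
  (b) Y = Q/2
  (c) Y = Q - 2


Checking option (c) Y = Q - 2:
  Q = 0.82 -> Y = -1.18 ✓
  Q = -1.123 -> Y = -3.123 ✓
  Q = -2.183 -> Y = -4.183 ✓
All samples match this transformation.

(c) Q - 2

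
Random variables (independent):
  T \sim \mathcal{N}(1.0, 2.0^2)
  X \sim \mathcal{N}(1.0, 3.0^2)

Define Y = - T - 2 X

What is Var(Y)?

For independent RVs: Var(aX + bY) = a²Var(X) + b²Var(Y)
Var(T) = 4
Var(X) = 9
Var(Y) = (-1)²*4 + (-2)²*9
= 1*4 + 4*9 = 40

40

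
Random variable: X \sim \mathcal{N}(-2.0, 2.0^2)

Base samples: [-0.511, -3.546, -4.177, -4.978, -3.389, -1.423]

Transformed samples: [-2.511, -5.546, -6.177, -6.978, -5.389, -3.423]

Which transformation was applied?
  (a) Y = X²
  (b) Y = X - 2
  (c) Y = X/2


Checking option (b) Y = X - 2:
  X = -0.511 -> Y = -2.511 ✓
  X = -3.546 -> Y = -5.546 ✓
  X = -4.177 -> Y = -6.177 ✓
All samples match this transformation.

(b) X - 2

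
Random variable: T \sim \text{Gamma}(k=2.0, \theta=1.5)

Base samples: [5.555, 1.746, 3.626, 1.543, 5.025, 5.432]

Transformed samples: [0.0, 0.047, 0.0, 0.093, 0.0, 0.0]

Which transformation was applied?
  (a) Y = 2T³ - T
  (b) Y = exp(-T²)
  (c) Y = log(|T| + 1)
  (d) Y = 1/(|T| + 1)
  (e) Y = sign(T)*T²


Checking option (b) Y = exp(-T²):
  T = 5.555 -> Y = 0.0 ✓
  T = 1.746 -> Y = 0.047 ✓
  T = 3.626 -> Y = 0.0 ✓
All samples match this transformation.

(b) exp(-T²)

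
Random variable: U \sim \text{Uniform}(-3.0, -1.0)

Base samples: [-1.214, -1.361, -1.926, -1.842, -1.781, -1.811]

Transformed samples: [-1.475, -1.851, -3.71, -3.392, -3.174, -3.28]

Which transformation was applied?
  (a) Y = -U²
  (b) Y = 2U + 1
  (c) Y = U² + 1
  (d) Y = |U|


Checking option (a) Y = -U²:
  U = -1.214 -> Y = -1.475 ✓
  U = -1.361 -> Y = -1.851 ✓
  U = -1.926 -> Y = -3.71 ✓
All samples match this transformation.

(a) -U²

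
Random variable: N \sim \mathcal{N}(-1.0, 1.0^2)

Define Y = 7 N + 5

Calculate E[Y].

For Y = 7N + 5:
E[Y] = 7 * E[N] + 5
E[N] = -1.0 = -1
E[Y] = 7 * (-1) + 5 = -2

-2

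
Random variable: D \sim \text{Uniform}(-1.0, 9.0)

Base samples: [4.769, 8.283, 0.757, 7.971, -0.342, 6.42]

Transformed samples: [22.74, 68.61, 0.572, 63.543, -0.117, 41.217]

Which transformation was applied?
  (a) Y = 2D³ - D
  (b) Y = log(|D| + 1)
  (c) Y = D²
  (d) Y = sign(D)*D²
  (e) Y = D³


Checking option (d) Y = sign(D)*D²:
  D = 4.769 -> Y = 22.74 ✓
  D = 8.283 -> Y = 68.61 ✓
  D = 0.757 -> Y = 0.572 ✓
All samples match this transformation.

(d) sign(D)*D²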